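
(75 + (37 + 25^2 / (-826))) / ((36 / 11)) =336919 / 9912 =33.99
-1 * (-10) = 10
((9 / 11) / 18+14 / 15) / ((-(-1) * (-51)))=-19 / 990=-0.02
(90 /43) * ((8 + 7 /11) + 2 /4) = 9045 /473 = 19.12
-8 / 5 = -1.60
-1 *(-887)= 887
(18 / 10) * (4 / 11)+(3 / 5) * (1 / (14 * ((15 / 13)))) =2663 / 3850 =0.69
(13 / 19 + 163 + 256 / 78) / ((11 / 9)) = 371166 / 2717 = 136.61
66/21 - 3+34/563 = 801/3941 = 0.20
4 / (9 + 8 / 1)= 4 / 17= 0.24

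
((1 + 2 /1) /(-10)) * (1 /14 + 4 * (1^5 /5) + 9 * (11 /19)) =-24267 /13300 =-1.82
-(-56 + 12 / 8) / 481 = 109 / 962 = 0.11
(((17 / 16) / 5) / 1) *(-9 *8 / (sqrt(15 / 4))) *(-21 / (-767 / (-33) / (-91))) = -247401 *sqrt(15) / 1475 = -649.61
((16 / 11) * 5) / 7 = 80 / 77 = 1.04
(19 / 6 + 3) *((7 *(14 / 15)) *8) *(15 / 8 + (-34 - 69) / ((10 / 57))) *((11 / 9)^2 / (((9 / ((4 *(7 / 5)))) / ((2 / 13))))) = -3550332632 / 131625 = -26973.09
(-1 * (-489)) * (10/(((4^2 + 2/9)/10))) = 220050/73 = 3014.38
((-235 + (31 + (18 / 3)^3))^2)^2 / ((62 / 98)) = 1016064 / 31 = 32776.26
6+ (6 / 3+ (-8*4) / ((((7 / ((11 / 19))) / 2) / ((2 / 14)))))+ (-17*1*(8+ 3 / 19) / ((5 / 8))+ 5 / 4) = -794705 / 3724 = -213.40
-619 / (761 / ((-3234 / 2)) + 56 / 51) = -5671897 / 5749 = -986.59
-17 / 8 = -2.12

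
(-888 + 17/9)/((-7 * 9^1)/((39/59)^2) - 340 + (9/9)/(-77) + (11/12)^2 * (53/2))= 664183520/346238371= 1.92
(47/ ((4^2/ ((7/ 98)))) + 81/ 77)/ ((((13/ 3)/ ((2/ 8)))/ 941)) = 8776707/ 128128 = 68.50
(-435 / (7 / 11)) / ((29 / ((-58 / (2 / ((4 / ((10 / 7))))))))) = 1914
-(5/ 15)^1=-1/ 3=-0.33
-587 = -587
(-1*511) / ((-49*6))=73 / 42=1.74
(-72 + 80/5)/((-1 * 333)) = 56/333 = 0.17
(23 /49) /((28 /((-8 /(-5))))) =0.03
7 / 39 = 0.18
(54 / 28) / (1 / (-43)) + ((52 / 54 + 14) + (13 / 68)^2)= -59365651 / 873936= -67.93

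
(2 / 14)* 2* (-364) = -104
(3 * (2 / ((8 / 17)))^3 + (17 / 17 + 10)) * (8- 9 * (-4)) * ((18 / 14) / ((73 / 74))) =56567709 / 4088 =13837.50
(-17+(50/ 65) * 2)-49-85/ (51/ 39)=-1683/ 13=-129.46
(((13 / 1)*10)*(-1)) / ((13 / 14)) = -140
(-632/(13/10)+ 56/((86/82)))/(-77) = 21992/3913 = 5.62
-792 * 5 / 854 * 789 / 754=-4.85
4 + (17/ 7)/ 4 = 129/ 28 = 4.61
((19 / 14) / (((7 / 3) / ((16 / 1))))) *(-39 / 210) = -2964 / 1715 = -1.73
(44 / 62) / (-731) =-22 / 22661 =-0.00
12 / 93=4 / 31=0.13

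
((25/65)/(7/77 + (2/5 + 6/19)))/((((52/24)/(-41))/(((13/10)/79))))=-42845/288587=-0.15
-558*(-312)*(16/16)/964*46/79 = 2002104/19039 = 105.16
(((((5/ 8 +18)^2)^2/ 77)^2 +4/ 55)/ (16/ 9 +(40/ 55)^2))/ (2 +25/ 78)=426350995170979917051/ 934445968261120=456260.73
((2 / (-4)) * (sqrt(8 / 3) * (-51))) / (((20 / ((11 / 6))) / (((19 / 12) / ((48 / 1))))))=3553 * sqrt(6) / 69120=0.13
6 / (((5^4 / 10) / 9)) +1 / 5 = 133 / 125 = 1.06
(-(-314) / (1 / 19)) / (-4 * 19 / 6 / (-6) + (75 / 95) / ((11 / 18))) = 11222046 / 6401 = 1753.17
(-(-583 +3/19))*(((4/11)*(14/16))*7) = 271313/209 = 1298.15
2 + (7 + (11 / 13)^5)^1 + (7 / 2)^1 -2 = 8119255 / 742586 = 10.93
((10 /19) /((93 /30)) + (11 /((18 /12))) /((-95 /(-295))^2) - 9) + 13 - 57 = 600373 /33573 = 17.88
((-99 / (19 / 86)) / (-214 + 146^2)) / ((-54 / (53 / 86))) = 583 / 2405628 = 0.00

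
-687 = -687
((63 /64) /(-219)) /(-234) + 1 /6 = 60743 /364416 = 0.17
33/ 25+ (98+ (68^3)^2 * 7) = 17301809461683/ 25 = 692072378467.32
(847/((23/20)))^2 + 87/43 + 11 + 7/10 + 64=123412027709/227470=542542.00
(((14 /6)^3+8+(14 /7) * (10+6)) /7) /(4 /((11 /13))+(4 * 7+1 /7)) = 0.23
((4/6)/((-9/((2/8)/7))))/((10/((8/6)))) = -1/2835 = -0.00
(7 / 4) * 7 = 49 / 4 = 12.25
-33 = -33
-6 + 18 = 12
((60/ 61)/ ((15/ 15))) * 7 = 420/ 61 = 6.89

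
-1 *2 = -2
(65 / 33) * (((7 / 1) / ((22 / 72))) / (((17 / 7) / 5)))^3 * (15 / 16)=13936994662500 / 71931233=193754.42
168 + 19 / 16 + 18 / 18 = 2723 / 16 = 170.19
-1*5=-5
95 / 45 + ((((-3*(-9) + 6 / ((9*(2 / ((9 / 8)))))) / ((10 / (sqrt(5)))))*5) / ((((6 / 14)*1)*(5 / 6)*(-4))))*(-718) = 19 / 9 + 550347*sqrt(5) / 80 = 15384.78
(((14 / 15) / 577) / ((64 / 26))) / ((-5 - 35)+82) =13 / 830880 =0.00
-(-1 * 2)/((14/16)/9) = 144/7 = 20.57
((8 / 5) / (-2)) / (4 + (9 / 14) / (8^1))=-448 / 2285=-0.20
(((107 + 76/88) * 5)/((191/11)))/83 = 11865/31706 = 0.37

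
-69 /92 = -3 /4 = -0.75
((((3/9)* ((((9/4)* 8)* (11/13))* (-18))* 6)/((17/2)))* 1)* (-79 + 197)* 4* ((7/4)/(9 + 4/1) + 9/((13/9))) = -556810848/2873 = -193808.16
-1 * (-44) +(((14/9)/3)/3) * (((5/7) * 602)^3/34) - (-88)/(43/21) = 23936756980/59211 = 404261.99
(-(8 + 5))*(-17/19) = 221/19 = 11.63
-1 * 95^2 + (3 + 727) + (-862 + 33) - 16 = -9140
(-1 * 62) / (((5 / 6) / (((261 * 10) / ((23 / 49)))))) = -9515016 / 23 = -413696.35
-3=-3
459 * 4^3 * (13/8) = 47736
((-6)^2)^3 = 46656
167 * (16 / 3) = 2672 / 3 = 890.67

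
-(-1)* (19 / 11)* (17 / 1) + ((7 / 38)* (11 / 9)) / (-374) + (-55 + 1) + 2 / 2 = -3023357 / 127908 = -23.64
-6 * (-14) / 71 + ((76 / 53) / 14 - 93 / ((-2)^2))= -2314265 / 105364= -21.96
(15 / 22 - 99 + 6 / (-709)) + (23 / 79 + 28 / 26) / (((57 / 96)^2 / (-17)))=-950113930673 / 5782911706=-164.30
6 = 6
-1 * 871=-871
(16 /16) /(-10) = -1 /10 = -0.10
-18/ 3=-6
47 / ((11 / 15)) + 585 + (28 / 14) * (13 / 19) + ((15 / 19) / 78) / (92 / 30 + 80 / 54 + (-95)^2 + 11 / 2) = 4311258088399 / 6628020971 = 650.46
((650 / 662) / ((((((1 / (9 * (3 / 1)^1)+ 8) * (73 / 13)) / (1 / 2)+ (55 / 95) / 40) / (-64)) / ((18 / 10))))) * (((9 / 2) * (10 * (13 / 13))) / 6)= -74906208000 / 7971201911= -9.40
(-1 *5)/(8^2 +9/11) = -55/713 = -0.08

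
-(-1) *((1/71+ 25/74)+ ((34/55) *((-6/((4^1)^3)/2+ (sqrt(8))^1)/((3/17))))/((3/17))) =55.57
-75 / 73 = -1.03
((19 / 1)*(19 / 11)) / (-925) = -361 / 10175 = -0.04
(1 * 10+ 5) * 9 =135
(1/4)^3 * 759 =759/64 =11.86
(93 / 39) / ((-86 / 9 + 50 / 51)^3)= -111028887 / 29359243264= -0.00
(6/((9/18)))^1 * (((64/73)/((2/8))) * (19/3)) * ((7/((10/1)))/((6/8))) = 272384/1095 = 248.75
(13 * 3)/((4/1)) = 39/4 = 9.75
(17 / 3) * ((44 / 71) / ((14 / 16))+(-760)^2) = 1626716128 / 497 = 3273070.68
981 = 981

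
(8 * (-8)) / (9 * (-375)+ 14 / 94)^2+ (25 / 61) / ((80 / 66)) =1037819136493 / 3069479730728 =0.34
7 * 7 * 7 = 343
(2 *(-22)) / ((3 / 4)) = -176 / 3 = -58.67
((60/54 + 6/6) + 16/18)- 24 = -21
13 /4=3.25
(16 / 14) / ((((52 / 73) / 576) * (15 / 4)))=112128 / 455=246.44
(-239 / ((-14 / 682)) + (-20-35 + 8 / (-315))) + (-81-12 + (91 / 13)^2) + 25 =520591 / 45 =11568.69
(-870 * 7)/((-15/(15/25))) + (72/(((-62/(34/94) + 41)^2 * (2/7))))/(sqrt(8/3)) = 2023 * sqrt(6)/546121 + 1218/5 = 243.61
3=3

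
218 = 218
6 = 6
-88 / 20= -22 / 5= -4.40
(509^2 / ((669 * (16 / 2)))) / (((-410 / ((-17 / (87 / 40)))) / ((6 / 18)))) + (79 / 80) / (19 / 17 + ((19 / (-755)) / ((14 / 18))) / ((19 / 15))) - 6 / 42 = 377127627791 / 352793992320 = 1.07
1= 1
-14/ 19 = -0.74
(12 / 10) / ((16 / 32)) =12 / 5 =2.40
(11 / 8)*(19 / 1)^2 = 3971 / 8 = 496.38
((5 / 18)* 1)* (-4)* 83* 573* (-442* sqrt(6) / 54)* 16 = 560562080* sqrt(6) / 81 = 16951741.55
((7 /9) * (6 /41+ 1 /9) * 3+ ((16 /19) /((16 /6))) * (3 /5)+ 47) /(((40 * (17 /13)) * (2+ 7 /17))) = 8167016 /21558825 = 0.38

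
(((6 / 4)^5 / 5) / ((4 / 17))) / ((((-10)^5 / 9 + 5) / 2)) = -37179 / 31985600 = -0.00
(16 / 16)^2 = 1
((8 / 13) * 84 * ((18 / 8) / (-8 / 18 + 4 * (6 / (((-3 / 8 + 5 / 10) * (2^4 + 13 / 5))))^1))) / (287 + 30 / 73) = 7698726 / 187926817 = 0.04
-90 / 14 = -45 / 7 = -6.43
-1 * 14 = -14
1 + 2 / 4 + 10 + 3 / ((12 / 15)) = 15.25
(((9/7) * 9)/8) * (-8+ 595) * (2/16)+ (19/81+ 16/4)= 4004971/36288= 110.37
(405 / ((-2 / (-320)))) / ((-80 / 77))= -62370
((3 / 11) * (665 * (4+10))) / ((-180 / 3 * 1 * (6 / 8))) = -1862 / 33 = -56.42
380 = 380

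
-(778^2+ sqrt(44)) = -605290.63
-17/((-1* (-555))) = -0.03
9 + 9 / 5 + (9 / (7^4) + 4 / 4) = 141704 / 12005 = 11.80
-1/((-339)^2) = -1/114921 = -0.00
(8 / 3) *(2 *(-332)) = -5312 / 3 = -1770.67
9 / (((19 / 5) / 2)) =90 / 19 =4.74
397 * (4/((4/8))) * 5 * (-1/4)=-3970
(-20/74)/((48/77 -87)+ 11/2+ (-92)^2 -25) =-1540/47624587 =-0.00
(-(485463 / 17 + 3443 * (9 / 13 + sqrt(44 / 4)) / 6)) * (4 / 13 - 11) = 478577 * sqrt(11) / 78 + 1778870709 / 5746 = 329933.67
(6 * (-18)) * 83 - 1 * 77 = -9041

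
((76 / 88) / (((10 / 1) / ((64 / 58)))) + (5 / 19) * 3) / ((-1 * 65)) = -26813 / 1969825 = -0.01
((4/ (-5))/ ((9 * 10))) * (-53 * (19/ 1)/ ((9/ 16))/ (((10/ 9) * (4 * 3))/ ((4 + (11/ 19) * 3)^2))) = 2518772/ 64125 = 39.28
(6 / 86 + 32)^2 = 1901641 / 1849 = 1028.47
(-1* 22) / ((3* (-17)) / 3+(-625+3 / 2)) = 44 / 1281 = 0.03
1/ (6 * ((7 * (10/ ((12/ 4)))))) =1/ 140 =0.01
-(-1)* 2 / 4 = 1 / 2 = 0.50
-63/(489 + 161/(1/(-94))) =63/14645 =0.00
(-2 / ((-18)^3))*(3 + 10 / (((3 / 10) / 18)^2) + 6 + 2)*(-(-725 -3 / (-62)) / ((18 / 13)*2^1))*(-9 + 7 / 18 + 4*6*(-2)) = -21441414265999 / 117153216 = -183020.28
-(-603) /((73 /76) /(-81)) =-3712068 /73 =-50850.25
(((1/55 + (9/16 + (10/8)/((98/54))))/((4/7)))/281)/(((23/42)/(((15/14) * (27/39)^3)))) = 359142579/69973711808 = 0.01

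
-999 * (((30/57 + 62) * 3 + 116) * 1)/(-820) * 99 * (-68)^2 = 659452879008/3895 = 169307542.75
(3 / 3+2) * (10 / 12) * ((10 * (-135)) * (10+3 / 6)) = -70875 / 2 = -35437.50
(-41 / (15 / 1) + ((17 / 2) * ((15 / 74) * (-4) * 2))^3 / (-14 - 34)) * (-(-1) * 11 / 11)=78753329 / 1519590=51.83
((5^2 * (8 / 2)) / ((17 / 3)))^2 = 90000 / 289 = 311.42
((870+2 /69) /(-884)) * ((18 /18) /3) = -0.33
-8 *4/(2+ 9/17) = -544/43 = -12.65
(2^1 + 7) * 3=27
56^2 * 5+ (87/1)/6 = 31389/2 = 15694.50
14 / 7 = 2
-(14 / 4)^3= -343 / 8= -42.88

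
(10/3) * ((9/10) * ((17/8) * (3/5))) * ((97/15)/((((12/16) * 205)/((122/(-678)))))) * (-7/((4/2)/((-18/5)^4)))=6159668004/361953125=17.02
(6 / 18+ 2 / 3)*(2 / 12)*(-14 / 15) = -7 / 45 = -0.16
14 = 14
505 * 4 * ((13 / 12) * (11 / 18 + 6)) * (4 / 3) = 1562470 / 81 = 19289.75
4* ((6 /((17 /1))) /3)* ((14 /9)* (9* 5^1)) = 560 /17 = 32.94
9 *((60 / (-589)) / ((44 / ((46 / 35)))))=-1242 / 45353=-0.03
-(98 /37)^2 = -9604 /1369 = -7.02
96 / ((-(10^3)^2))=-3 / 31250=-0.00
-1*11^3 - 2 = -1333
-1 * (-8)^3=512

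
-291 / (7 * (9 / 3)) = -97 / 7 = -13.86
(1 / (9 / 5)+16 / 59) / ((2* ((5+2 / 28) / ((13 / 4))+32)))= 39949 / 3243348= 0.01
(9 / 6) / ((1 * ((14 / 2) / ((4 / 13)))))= 6 / 91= 0.07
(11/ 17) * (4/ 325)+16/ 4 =22144/ 5525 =4.01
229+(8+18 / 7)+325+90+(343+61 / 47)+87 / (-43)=996.85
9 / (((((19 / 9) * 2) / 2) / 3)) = 243 / 19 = 12.79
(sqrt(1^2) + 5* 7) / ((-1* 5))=-36 / 5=-7.20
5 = 5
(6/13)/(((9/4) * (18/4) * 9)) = 16/3159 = 0.01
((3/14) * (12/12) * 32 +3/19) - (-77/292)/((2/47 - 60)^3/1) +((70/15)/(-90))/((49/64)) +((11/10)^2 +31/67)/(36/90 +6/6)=64003216735162502813/7860787024740279840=8.14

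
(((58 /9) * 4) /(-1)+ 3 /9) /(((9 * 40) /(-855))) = 4351 /72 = 60.43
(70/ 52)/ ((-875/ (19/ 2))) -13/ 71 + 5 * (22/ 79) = 8711329/ 7291700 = 1.19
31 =31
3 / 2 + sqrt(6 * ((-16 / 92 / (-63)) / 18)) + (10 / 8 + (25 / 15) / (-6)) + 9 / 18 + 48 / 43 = 2 * sqrt(483) / 1449 + 6329 / 1548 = 4.12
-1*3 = -3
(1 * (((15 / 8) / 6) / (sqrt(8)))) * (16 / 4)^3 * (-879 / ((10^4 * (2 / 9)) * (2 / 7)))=-55377 * sqrt(2) / 8000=-9.79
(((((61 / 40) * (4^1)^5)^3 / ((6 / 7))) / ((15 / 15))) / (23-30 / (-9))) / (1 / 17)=28322812657664 / 9875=2868132927.36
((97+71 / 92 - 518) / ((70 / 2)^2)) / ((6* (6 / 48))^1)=-263 / 575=-0.46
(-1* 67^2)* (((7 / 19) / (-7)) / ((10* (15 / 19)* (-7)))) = -4489 / 1050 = -4.28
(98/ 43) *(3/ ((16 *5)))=147/ 1720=0.09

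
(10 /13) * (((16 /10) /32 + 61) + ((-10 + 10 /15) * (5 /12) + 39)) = 17309 /234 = 73.97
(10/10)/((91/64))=0.70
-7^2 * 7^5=-823543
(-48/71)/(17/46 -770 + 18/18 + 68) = 736/762753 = 0.00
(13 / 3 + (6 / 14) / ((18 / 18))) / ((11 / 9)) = 300 / 77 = 3.90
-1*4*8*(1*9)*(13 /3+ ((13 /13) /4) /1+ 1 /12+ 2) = -1920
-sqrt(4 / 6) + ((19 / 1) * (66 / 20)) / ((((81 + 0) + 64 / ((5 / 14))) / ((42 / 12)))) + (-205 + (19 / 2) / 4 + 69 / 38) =-200.78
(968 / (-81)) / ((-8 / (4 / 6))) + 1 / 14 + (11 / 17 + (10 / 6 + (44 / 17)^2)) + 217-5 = 222.08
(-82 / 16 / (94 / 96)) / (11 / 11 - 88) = 0.06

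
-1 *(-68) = 68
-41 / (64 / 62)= -39.72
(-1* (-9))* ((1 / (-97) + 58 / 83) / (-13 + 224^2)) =723 / 5853077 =0.00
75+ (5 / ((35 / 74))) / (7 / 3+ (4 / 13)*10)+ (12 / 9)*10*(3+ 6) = 290901 / 1477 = 196.95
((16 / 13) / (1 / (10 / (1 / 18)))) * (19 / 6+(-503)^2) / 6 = 121445840 / 13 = 9341987.69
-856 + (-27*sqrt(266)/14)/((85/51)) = -856 - 81*sqrt(266)/70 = -874.87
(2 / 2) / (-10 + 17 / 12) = -12 / 103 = -0.12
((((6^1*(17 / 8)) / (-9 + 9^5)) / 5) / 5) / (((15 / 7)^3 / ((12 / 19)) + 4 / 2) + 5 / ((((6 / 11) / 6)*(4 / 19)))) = 0.00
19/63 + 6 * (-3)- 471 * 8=-238499/63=-3785.70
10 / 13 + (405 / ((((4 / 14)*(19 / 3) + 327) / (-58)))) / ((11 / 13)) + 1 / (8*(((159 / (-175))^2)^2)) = -84288672068404021 / 1009736836841304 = -83.48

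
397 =397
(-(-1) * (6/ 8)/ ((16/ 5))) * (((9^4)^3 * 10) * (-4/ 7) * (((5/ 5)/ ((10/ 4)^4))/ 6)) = -1613883065.61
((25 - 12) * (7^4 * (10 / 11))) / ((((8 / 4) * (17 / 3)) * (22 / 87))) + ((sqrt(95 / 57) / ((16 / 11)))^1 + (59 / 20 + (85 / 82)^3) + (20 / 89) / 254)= 11 * sqrt(15) / 48 + 634891587792779813 / 64097277103640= 9906.01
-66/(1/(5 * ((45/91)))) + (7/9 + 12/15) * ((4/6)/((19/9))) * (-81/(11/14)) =-20402766/95095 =-214.55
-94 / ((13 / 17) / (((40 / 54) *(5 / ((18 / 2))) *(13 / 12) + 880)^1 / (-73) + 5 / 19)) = 19062494060 / 13144599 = 1450.21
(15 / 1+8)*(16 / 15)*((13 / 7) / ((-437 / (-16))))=3328 / 1995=1.67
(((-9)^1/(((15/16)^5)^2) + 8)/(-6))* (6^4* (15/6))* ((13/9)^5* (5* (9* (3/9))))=871697204184837472/1868347265625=466560.59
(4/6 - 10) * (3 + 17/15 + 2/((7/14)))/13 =-3416/585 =-5.84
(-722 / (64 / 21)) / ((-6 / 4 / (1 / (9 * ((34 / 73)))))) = 184471 / 4896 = 37.68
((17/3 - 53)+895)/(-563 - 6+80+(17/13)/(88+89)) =-1950481/1125172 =-1.73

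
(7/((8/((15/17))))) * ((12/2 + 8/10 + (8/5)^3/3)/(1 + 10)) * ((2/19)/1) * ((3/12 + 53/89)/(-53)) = -3225817/3351900200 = -0.00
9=9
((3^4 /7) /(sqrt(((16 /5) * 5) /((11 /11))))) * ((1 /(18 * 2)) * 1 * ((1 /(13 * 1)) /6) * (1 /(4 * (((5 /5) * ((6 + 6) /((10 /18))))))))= 5 /419328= 0.00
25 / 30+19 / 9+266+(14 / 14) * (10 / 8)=9727 / 36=270.19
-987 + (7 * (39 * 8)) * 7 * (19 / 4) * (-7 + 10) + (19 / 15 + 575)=3261649 / 15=217443.27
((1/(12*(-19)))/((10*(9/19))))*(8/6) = -1/810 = -0.00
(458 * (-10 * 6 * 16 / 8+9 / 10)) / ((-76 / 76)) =272739 / 5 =54547.80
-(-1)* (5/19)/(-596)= -5/11324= -0.00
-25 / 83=-0.30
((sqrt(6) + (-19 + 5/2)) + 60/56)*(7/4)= -27 + 7*sqrt(6)/4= -22.71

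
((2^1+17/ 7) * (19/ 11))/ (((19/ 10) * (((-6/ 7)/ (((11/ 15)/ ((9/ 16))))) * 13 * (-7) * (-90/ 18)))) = -496/ 36855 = -0.01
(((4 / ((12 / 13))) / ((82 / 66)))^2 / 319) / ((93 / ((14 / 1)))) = 26026 / 4533657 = 0.01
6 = 6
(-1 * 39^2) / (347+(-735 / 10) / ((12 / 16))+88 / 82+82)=-4.58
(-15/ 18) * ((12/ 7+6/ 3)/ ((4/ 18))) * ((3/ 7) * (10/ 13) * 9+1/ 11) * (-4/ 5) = 34.07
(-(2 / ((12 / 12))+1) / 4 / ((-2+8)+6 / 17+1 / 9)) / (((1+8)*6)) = -17 / 7912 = -0.00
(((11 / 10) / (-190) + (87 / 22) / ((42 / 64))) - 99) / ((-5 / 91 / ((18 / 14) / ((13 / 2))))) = 122426523 / 365750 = 334.73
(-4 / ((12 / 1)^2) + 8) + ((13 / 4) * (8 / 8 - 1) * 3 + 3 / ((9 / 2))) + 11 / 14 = 2375 / 252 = 9.42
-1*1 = -1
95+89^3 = 705064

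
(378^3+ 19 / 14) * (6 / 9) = 756142147 / 21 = 36006768.90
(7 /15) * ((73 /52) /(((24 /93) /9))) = 47523 /2080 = 22.85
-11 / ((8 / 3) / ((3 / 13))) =-0.95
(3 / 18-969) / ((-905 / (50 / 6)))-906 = -2922683 / 3258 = -897.08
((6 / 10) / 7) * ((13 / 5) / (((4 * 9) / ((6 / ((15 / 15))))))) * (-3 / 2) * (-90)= 351 / 70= 5.01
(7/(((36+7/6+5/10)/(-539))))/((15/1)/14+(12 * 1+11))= -158466/38081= -4.16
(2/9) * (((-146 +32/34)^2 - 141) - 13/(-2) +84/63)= 36256025/7803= 4646.42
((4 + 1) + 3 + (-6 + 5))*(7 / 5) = 49 / 5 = 9.80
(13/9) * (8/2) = 52/9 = 5.78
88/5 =17.60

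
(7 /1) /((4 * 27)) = 7 /108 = 0.06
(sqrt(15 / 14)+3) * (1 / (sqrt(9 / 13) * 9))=sqrt(13) * (sqrt(210)+42) / 378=0.54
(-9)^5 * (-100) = 5904900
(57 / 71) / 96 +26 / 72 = 7555 / 20448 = 0.37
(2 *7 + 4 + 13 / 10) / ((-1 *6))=-193 / 60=-3.22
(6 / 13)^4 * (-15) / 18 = -1080 / 28561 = -0.04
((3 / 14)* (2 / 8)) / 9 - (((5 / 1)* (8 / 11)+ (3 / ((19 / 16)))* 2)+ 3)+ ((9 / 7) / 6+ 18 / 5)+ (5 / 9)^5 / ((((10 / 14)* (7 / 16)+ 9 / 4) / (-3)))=-374534472439 / 47225815560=-7.93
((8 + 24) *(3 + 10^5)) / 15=3200096 / 15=213339.73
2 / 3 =0.67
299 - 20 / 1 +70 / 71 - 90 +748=66597 / 71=937.99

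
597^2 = 356409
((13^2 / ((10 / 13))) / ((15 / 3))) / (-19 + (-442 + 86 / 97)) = -213109 / 2231550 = -0.10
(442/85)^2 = 676/25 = 27.04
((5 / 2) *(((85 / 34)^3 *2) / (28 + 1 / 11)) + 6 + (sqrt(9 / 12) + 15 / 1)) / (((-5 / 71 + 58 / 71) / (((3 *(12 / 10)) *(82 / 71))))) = 738 *sqrt(3) / 265 + 7230801 / 54590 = 137.28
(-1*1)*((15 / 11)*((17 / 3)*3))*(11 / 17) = -15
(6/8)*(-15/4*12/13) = -135/52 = -2.60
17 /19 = 0.89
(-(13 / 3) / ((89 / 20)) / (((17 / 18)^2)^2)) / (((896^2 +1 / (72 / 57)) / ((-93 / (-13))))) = -1562042880 / 143223202844507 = -0.00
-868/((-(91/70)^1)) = 8680/13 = 667.69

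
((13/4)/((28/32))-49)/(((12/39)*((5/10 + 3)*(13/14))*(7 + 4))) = -317/77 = -4.12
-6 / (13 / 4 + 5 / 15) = -72 / 43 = -1.67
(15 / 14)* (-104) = -780 / 7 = -111.43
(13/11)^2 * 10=1690/121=13.97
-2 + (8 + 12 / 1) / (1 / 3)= 58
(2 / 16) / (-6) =-1 / 48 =-0.02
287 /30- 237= -6823 /30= -227.43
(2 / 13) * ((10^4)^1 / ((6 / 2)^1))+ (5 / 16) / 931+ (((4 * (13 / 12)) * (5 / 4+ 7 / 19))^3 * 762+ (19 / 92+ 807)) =2548418484058907 / 9647156064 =264162.67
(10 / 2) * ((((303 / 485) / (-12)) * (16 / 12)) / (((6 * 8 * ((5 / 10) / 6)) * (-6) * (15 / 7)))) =707 / 104760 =0.01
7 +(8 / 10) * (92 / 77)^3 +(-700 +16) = -1542249453 / 2282665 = -675.64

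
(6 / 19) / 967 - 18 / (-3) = 110244 / 18373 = 6.00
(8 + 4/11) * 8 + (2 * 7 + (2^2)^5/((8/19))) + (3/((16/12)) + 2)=110755/44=2517.16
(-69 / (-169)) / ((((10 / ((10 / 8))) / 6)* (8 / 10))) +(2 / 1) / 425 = 445283 / 1149200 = 0.39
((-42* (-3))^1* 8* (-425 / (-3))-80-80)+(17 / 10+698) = 1433397 / 10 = 143339.70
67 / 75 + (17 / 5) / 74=5213 / 5550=0.94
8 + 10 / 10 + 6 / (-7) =57 / 7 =8.14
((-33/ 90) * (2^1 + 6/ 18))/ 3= -77/ 270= -0.29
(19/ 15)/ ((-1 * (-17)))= 19/ 255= 0.07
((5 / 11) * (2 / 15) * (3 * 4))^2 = 64 / 121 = 0.53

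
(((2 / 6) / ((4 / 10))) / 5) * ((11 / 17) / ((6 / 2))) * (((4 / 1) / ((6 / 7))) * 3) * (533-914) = -191.75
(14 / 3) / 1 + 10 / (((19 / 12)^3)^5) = 212997989065484767226 / 45543381089624394897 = 4.68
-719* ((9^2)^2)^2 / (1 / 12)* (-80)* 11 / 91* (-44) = -14380883252271360 / 91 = -158031684090894.07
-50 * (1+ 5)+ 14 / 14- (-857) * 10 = 8271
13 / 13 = 1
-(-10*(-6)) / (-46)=30 / 23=1.30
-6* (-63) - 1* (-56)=434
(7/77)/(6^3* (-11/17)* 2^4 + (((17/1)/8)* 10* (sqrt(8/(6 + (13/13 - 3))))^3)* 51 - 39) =438362/8942350791 + 417605* sqrt(2)/8942350791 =0.00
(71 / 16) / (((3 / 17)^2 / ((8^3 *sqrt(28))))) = 1313216 *sqrt(7) / 9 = 386049.22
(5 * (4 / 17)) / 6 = 10 / 51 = 0.20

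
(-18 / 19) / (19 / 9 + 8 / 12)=-162 / 475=-0.34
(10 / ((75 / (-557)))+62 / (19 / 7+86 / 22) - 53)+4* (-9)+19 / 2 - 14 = -26929 / 170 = -158.41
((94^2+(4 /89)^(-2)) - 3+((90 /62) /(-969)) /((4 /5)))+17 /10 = 7473511453 /801040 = 9329.76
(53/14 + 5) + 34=599/14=42.79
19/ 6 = 3.17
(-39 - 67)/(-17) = 106/17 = 6.24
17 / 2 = 8.50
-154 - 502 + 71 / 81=-53065 / 81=-655.12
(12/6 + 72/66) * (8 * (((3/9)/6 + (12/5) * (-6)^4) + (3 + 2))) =38133176/495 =77036.72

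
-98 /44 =-49 /22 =-2.23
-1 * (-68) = 68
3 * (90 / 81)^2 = 100 / 27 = 3.70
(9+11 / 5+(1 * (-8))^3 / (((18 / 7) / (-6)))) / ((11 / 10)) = 36176 / 33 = 1096.24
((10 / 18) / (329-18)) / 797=5 / 2230803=0.00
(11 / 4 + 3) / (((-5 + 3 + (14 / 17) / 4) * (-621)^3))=17 / 1270301454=0.00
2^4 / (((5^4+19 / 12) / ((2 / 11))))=384 / 82709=0.00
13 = 13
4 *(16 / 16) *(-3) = -12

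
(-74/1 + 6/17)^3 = -1962515008/4913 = -399453.49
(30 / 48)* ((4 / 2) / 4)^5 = 5 / 256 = 0.02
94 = 94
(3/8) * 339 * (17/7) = 17289/56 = 308.73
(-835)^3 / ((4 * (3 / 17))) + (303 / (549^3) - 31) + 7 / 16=-727851663907735171 / 882502128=-824759103.48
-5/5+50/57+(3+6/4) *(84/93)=6965/1767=3.94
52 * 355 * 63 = 1162980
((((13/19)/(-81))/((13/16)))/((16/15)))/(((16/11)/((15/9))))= -275/24624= -0.01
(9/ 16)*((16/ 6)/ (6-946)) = -3/ 1880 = -0.00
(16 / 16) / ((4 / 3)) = 3 / 4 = 0.75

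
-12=-12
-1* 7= -7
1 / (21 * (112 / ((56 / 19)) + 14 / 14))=1 / 819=0.00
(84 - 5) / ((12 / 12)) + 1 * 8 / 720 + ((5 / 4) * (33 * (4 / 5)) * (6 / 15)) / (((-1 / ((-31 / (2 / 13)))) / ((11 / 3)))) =176969 / 18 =9831.61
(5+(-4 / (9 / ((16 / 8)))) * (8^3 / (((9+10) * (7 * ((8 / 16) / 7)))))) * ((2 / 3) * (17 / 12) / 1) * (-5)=623645 / 3078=202.61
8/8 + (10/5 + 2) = 5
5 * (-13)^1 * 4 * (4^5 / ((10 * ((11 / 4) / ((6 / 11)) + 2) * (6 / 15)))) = -122880 / 13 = -9452.31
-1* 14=-14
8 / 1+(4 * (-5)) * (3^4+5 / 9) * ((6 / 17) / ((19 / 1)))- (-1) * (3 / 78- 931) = -24016453 / 25194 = -953.26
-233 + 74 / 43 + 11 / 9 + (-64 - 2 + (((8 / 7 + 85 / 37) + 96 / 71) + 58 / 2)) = -262.26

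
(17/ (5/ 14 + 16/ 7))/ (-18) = -119/ 333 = -0.36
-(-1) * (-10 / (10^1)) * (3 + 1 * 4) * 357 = -2499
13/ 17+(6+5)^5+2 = 2737914/ 17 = 161053.76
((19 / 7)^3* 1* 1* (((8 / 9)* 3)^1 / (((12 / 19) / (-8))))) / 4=-521284 / 3087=-168.86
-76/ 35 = -2.17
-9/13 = -0.69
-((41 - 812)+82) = 689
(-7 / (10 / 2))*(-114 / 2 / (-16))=-399 / 80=-4.99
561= 561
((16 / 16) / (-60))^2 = 1 / 3600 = 0.00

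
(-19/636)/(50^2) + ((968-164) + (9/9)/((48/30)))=1279353731/1590000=804.62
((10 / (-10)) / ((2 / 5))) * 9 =-45 / 2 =-22.50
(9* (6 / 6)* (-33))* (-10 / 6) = 495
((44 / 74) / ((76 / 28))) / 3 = 154 / 2109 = 0.07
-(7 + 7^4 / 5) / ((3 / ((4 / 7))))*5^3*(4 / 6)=-23200 / 3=-7733.33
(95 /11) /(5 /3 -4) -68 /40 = -4159 /770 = -5.40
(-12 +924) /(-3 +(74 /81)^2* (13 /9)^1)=-53852688 /105959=-508.24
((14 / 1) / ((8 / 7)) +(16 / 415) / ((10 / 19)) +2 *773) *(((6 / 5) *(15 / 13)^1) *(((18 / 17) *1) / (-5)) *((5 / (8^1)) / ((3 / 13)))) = -349220241 / 282200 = -1237.49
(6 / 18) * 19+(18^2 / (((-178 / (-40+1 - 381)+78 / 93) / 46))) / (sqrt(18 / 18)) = 291231281 / 24657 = 11811.30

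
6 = 6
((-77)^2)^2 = 35153041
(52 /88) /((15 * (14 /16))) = 52 /1155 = 0.05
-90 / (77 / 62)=-5580 / 77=-72.47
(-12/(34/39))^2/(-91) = -4212/2023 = -2.08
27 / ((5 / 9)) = 243 / 5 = 48.60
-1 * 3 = -3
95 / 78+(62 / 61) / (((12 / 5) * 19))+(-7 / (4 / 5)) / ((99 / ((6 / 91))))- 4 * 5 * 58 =-29546205 / 25498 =-1158.77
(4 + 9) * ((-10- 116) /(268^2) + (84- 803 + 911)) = 89635533 /35912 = 2495.98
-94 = -94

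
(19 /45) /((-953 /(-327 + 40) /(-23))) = -125419 /42885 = -2.92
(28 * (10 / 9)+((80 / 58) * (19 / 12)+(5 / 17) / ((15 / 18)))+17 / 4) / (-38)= -672613 / 674424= -1.00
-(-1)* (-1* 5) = -5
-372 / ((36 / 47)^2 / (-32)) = 547832 / 27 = 20290.07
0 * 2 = 0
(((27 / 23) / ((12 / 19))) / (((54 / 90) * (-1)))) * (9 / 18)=-285 / 184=-1.55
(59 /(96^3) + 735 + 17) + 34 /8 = 669081659 /884736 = 756.25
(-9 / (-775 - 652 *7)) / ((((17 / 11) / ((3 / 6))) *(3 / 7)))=231 / 181526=0.00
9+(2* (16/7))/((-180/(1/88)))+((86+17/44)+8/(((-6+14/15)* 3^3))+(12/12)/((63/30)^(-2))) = 32831123/329175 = 99.74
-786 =-786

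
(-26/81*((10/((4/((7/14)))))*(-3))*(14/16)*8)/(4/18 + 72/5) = 325/564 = 0.58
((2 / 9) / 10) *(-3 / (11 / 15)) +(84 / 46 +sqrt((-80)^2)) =20679 / 253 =81.74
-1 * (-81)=81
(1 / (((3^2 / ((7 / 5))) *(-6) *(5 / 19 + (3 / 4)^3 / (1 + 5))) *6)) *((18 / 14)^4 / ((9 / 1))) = -0.00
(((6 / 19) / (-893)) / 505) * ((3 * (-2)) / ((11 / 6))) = 216 / 94251685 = 0.00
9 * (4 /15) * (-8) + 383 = 1819 /5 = 363.80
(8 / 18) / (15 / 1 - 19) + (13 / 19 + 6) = 1124 / 171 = 6.57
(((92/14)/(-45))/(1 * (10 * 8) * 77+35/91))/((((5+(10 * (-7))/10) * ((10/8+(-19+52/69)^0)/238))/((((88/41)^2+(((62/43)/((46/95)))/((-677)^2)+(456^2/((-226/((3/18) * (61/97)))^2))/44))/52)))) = 31552759657970541048416/284015960229763767943719045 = 0.00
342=342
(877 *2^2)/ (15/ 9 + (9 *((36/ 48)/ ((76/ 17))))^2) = 972585984/ 1094123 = 888.92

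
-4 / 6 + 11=10.33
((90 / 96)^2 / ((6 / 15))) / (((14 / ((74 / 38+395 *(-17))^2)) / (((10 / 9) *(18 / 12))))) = 1906463941875 / 161728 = 11788088.28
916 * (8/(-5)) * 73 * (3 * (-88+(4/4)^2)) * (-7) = -977342688/5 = -195468537.60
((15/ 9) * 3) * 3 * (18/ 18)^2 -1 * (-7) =22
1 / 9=0.11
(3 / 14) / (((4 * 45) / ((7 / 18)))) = 1 / 2160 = 0.00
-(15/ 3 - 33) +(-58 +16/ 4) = -26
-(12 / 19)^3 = -1728 / 6859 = -0.25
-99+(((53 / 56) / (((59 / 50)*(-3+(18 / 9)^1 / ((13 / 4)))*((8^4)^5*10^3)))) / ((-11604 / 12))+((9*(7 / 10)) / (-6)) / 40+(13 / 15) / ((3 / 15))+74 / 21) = -1041059731105031289756446618251 / 11418996672565258874571980800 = -91.17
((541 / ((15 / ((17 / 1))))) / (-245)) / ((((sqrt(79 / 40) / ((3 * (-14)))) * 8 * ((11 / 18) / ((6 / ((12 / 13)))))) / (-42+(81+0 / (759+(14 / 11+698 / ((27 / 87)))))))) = 41965911 * sqrt(790) / 304150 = 3878.13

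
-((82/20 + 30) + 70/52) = -2304/65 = -35.45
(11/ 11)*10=10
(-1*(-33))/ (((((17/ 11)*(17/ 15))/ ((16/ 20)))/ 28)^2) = 450793728/ 83521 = 5397.37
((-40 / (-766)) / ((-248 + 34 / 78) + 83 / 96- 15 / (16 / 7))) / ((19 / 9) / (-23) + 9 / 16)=-9185280 / 20969449543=-0.00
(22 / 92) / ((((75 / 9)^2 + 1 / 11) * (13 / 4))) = 0.00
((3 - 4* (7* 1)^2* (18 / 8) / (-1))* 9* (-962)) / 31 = -3844152 / 31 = -124004.90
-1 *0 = 0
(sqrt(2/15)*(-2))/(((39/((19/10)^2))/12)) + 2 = 2 - 722*sqrt(30)/4875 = 1.19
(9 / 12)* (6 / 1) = 9 / 2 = 4.50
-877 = -877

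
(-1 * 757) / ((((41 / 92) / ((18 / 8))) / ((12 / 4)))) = -11465.78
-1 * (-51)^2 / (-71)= 2601 / 71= 36.63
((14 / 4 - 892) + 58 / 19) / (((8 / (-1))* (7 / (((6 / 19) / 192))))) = 33647 / 1293824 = 0.03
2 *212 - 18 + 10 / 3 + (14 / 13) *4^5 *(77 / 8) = 429916 / 39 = 11023.49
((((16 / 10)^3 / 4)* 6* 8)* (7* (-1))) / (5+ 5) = -21504 / 625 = -34.41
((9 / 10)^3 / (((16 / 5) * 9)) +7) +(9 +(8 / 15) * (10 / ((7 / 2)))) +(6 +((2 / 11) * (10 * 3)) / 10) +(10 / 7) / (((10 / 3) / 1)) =18127511 / 739200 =24.52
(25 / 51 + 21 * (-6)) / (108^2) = -6401 / 594864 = -0.01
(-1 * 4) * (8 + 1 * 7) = -60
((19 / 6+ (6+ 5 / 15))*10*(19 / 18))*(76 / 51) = 68590 / 459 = 149.43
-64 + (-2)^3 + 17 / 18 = -71.06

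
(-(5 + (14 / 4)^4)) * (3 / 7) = -7443 / 112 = -66.46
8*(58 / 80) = 29 / 5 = 5.80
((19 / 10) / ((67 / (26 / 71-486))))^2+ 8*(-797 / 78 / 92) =3831729111115 / 20298256953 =188.77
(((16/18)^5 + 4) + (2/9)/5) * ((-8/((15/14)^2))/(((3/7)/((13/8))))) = -24220253512/199290375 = -121.53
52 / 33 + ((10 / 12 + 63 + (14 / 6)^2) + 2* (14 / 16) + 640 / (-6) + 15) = -7549 / 396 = -19.06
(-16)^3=-4096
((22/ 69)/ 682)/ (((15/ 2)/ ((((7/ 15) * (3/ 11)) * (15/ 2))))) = 7/ 117645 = 0.00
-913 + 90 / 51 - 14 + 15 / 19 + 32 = -288260 / 323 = -892.45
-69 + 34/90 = -3088/45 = -68.62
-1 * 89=-89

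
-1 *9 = -9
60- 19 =41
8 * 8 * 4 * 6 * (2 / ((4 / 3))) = 2304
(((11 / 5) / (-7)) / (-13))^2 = 121 / 207025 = 0.00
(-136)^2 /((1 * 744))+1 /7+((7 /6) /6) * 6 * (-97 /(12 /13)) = -1524811 /15624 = -97.59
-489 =-489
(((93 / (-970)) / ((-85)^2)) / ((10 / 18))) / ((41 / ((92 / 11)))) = -38502 / 7901801875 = -0.00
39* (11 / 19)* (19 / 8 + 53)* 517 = 98254299 / 152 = 646409.86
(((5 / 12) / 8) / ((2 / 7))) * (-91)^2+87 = 306539 / 192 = 1596.56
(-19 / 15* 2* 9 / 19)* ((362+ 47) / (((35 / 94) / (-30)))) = 1384056 / 35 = 39544.46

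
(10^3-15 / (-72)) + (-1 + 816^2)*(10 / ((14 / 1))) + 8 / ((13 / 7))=1040927663 / 2184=476615.23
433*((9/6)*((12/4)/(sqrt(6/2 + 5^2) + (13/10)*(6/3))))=-28145/118 + 10825*sqrt(7)/59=246.91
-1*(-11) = 11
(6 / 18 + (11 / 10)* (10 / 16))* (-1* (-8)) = 49 / 6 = 8.17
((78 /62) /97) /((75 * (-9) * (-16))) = 13 /10825200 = 0.00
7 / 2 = 3.50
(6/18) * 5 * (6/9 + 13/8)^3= 831875/41472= 20.06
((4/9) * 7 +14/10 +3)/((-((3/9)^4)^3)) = -19958562/5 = -3991712.40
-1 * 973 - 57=-1030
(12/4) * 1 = 3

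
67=67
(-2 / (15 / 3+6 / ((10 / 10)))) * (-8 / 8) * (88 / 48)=1 / 3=0.33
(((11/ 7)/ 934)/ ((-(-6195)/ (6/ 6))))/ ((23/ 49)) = 11/ 19011570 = 0.00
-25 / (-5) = 5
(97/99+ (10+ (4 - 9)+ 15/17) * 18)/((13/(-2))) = -359698/21879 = -16.44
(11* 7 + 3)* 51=4080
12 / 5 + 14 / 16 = 131 / 40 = 3.28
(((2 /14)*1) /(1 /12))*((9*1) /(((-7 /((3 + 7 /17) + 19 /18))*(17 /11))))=-90222 /14161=-6.37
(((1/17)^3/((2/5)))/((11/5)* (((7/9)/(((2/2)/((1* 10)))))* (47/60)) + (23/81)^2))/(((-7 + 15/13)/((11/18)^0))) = -2132325/330338977316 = -0.00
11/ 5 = 2.20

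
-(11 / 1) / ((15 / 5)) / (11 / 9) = -3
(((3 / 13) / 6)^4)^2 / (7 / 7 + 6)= 1 / 1461789452032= 0.00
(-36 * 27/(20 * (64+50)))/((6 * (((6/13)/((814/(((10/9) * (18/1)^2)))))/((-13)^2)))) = -894179/15200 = -58.83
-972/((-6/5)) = 810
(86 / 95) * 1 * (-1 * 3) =-258 / 95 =-2.72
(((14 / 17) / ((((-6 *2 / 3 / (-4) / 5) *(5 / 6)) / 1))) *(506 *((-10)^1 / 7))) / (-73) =60720 / 1241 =48.93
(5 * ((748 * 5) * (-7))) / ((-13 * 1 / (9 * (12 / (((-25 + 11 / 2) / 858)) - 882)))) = -1661121000 / 13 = -127778538.46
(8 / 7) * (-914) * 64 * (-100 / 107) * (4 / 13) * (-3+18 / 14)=-2246246400 / 68159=-32955.98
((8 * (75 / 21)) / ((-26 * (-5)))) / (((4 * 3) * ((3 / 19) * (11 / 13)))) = 95 / 693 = 0.14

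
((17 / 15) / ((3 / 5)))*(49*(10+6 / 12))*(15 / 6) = 29155 / 12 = 2429.58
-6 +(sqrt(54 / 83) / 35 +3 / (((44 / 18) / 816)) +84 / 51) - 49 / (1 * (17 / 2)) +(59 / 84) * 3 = 3 * sqrt(498) / 2905 +5201673 / 5236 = 993.47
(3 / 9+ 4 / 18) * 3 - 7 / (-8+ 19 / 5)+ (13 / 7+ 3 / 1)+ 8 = 340 / 21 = 16.19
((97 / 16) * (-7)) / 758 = -679 / 12128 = -0.06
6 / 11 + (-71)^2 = 55457 / 11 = 5041.55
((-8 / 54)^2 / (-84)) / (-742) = 2 / 5679639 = 0.00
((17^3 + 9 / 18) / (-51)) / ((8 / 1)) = -9827 / 816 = -12.04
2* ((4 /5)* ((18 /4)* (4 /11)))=144 /55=2.62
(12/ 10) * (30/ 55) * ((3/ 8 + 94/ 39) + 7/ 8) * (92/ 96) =13133/ 5720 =2.30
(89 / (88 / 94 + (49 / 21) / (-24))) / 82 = 150588 / 116399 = 1.29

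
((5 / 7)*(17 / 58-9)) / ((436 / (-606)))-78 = -6138549 / 88508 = -69.36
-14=-14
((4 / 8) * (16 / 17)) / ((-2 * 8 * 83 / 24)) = -12 / 1411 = -0.01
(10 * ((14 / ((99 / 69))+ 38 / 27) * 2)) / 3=66320 / 891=74.43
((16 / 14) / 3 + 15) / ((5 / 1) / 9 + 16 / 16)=969 / 98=9.89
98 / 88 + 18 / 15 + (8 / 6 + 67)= 46627 / 660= 70.65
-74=-74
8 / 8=1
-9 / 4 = -2.25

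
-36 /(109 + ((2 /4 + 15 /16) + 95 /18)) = -0.31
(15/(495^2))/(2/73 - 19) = -73/22623975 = -0.00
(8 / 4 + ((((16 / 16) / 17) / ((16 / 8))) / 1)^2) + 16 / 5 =30061 / 5780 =5.20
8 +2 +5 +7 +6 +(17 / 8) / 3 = 689 / 24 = 28.71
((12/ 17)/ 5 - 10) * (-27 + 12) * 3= 7542/ 17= 443.65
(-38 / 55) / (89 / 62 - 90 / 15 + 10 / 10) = 2356 / 12155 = 0.19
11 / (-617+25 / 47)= -47 / 2634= -0.02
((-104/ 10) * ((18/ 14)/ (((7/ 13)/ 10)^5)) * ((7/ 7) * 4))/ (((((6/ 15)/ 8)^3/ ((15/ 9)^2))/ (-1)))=2625740771277.27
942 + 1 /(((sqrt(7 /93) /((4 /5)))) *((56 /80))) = 8 *sqrt(651) /49 + 942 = 946.17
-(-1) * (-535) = -535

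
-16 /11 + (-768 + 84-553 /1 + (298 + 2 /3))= -31013 /33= -939.79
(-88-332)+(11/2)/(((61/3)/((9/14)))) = -717063/1708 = -419.83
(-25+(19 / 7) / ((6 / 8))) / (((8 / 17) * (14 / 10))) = -38165 / 1176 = -32.45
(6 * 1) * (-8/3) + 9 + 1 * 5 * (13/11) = -12/11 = -1.09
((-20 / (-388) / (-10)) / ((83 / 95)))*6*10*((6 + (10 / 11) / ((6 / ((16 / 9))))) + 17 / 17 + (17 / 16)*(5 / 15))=-17207825 / 6376392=-2.70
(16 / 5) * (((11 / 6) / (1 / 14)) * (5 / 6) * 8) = 4928 / 9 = 547.56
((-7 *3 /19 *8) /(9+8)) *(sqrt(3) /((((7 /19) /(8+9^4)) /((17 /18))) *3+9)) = -367864 *sqrt(3) /6365487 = -0.10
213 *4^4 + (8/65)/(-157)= 556458232/10205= 54528.00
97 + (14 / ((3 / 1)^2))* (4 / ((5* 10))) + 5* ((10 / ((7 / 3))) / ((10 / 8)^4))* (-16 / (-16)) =33359 / 315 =105.90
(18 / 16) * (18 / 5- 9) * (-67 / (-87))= -5427 / 1160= -4.68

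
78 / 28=2.79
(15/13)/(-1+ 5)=15/52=0.29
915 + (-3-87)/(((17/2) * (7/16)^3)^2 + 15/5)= 209284547235/235327153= 889.33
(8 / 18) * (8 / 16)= 2 / 9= 0.22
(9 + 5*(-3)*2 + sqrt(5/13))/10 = -21/10 + sqrt(65)/130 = -2.04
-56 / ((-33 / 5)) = 280 / 33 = 8.48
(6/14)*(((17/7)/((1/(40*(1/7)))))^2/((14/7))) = 41.27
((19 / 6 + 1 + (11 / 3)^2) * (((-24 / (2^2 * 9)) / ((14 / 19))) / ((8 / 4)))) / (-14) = 6023 / 10584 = 0.57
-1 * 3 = -3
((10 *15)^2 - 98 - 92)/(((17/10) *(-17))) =-223100/289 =-771.97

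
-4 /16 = -0.25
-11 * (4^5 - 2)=-11242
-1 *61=-61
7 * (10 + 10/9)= 700/9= 77.78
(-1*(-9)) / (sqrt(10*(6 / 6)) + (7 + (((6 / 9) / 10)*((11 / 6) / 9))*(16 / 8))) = 0.88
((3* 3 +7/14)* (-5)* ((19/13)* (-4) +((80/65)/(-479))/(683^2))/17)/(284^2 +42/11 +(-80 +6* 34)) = 4436564630685/21940992039008861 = 0.00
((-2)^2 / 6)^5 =32 / 243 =0.13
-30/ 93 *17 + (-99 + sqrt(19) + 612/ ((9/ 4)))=sqrt(19) + 5193/ 31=171.88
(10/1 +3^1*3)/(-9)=-19/9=-2.11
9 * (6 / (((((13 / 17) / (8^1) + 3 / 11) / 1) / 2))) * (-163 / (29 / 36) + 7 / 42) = -947300112 / 15979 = -59284.07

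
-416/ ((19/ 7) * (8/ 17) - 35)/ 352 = 1547/ 44143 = 0.04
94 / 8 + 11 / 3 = 185 / 12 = 15.42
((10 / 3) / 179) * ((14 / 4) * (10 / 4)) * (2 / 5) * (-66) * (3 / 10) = -231 / 179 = -1.29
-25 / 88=-0.28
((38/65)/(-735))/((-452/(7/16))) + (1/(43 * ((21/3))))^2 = 3771517/319422885600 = 0.00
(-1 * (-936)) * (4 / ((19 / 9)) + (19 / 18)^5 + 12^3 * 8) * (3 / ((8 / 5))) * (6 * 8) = 32267393790905 / 27702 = 1164803761.13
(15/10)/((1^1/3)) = 9/2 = 4.50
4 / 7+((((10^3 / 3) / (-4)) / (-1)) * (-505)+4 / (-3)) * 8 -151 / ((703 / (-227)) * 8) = -39762152471 / 118104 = -336670.67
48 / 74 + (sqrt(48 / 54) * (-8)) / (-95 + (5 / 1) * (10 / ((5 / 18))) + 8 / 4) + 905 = 33509 / 37 - 16 * sqrt(2) / 261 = 905.56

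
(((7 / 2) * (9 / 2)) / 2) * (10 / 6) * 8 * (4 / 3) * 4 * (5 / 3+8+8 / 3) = 20720 / 3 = 6906.67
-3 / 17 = -0.18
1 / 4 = 0.25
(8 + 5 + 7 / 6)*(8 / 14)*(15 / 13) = 850 / 91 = 9.34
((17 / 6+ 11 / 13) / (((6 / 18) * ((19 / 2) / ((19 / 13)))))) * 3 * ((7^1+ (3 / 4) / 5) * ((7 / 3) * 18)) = 198891 / 130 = 1529.93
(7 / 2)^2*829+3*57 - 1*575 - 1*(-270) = 40085 / 4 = 10021.25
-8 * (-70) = 560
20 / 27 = 0.74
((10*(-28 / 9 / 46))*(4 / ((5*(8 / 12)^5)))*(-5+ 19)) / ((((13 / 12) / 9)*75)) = -47628 / 7475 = -6.37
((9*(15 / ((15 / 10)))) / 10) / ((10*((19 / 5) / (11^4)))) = 131769 / 38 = 3467.61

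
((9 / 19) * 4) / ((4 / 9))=4.26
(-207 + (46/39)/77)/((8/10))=-3107875/12012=-258.73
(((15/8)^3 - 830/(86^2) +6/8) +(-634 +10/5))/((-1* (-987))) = -591462665/934381056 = -0.63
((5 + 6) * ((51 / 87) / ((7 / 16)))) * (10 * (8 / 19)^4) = 122552320 / 26455163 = 4.63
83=83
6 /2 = 3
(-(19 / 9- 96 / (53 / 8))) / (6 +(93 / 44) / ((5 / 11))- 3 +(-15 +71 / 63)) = -826700 / 415573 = -1.99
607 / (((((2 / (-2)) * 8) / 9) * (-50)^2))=-5463 / 20000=-0.27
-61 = -61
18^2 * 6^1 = 1944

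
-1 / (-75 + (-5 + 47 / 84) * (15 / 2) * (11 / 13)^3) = 123032 / 11709715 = 0.01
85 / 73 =1.16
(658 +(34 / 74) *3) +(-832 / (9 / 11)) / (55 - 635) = 31922741 / 48285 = 661.13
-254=-254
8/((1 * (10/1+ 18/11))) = 11/16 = 0.69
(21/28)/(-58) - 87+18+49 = -4643/232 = -20.01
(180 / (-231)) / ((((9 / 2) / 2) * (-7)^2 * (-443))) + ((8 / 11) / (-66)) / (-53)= 654436 / 2923346811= 0.00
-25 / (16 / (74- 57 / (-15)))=-1945 / 16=-121.56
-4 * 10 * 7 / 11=-25.45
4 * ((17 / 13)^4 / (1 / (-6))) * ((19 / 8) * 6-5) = -18541662 / 28561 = -649.20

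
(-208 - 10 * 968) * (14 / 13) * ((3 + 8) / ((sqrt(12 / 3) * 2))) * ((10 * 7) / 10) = -2664816 / 13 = -204985.85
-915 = -915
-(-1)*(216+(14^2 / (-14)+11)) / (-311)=-213 / 311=-0.68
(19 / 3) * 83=1577 / 3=525.67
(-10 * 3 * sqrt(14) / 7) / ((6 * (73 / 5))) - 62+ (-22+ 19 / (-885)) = -74359 / 885 - 25 * sqrt(14) / 511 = -84.20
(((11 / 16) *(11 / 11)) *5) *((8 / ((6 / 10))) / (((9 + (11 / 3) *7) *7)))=275 / 1456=0.19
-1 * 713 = -713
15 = 15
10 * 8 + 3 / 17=1363 / 17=80.18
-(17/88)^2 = -289/7744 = -0.04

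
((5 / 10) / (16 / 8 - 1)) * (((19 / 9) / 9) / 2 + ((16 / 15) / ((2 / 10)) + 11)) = 2665 / 324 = 8.23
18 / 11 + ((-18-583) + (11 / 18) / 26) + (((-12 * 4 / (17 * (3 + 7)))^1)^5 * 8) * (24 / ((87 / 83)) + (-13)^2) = -602.10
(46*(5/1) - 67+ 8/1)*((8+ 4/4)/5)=1539/5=307.80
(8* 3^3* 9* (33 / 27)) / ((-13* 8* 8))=-297 / 104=-2.86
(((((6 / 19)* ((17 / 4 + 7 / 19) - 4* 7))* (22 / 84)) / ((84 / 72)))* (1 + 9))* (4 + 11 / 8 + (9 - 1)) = -221.70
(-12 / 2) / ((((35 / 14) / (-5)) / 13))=156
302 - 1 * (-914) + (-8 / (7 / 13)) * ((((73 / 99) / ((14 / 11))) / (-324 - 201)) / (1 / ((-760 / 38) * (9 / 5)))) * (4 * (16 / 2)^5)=-1958915648 / 25725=-76148.32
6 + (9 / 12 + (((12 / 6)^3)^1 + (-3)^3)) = -49 / 4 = -12.25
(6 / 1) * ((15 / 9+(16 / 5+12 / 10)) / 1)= 182 / 5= 36.40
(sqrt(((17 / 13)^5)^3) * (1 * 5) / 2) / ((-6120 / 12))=-24137569 * sqrt(221) / 9788768652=-0.04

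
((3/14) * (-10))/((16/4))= -15/28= -0.54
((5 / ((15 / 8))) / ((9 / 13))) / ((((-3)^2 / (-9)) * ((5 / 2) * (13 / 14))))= -1.66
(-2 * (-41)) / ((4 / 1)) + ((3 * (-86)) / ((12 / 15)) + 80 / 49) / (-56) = 143949 / 5488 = 26.23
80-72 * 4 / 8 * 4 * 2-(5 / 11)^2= -25193 / 121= -208.21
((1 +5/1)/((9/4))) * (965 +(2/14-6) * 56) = 5096/3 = 1698.67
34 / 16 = 17 / 8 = 2.12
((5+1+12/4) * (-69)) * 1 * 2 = -1242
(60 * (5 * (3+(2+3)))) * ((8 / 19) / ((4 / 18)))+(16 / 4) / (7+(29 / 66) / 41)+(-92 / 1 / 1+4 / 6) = 4456.61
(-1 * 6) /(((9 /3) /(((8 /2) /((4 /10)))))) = -20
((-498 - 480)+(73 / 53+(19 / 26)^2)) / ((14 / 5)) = -174856515 / 501592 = -348.60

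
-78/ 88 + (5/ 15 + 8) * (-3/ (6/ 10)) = -5617/ 132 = -42.55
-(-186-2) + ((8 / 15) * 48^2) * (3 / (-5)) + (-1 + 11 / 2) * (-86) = -936.28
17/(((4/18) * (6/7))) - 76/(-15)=5659/60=94.32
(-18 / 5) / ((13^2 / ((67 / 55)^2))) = -80802 / 2556125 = -0.03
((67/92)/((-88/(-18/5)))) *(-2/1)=-603/10120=-0.06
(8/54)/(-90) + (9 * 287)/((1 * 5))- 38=581497/1215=478.60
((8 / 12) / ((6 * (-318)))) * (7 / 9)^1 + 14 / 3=120197 / 25758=4.67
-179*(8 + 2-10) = 0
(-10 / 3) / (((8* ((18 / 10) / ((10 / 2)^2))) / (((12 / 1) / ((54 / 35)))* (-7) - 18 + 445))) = -2095625 / 972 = -2155.99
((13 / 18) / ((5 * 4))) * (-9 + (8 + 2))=13 / 360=0.04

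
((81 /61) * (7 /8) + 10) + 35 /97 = 545439 /47336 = 11.52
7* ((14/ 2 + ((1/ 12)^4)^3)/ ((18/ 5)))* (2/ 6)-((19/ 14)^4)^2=-19348776834761606775709/ 2775575418131158401024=-6.97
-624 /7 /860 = -156 /1505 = -0.10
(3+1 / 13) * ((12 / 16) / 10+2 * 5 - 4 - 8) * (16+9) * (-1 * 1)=1925 / 13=148.08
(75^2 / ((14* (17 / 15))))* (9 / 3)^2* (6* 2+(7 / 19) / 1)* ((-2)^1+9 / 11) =-2319890625 / 49742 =-46638.47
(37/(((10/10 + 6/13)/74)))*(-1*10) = -18733.68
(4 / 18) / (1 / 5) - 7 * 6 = -368 / 9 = -40.89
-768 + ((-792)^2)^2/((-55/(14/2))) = -250383720192/5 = -50076744038.40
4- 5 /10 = 7 /2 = 3.50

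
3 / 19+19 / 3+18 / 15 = 2192 / 285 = 7.69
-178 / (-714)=89 / 357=0.25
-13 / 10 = -1.30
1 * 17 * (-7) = -119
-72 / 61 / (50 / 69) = -2484 / 1525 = -1.63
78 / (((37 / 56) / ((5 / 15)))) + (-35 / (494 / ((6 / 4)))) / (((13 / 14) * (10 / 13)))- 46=-248487 / 36556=-6.80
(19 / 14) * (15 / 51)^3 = 2375 / 68782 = 0.03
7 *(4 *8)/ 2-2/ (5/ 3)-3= 539/ 5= 107.80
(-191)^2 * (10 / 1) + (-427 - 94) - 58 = 364231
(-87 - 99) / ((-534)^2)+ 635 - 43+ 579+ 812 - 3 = 94101449 / 47526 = 1980.00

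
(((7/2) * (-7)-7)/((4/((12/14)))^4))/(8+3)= -729/120736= -0.01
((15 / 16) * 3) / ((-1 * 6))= -15 / 32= -0.47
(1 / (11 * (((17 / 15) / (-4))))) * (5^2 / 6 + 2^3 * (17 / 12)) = -930 / 187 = -4.97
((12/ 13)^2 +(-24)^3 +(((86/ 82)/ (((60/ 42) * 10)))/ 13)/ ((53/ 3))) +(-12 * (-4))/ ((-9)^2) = -13705614819047/ 991539900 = -13822.56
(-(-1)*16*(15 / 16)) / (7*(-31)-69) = -15 / 286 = -0.05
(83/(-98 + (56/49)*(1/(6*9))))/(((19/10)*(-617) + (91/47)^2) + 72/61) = 224873145/309885065489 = 0.00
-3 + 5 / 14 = -37 / 14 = -2.64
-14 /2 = -7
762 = 762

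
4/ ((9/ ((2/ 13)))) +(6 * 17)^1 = 11942/ 117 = 102.07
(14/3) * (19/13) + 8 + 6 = 812/39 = 20.82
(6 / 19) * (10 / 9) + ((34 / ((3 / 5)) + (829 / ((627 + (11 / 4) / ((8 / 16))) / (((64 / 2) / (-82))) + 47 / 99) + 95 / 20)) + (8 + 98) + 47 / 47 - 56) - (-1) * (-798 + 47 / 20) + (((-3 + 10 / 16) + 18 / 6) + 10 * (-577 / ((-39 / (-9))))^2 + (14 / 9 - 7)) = 1047957157299464821 / 5933694110760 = 176611.25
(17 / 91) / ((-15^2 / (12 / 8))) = -17 / 13650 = -0.00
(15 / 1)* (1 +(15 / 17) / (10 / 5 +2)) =18.31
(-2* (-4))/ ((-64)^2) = 1/ 512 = 0.00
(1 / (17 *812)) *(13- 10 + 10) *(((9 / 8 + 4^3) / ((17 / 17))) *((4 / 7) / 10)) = 6773 / 1932560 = 0.00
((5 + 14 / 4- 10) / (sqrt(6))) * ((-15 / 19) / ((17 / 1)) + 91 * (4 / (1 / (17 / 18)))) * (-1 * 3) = 999227 * sqrt(6) / 3876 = 631.47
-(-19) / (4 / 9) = 171 / 4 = 42.75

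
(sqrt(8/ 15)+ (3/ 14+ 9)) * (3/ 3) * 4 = 8 * sqrt(30)/ 15+ 258/ 7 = 39.78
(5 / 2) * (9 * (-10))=-225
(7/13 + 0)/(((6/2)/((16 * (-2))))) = -224/39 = -5.74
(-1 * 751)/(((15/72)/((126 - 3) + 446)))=-10255656/5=-2051131.20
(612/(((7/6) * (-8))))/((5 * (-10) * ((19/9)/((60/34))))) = 729/665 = 1.10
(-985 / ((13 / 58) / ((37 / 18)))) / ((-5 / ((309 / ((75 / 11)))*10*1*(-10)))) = -957978692 / 117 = -8187852.07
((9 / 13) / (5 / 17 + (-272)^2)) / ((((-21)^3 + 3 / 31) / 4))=-1581 / 391170055796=-0.00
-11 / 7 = -1.57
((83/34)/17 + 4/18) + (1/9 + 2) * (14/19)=9995/5202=1.92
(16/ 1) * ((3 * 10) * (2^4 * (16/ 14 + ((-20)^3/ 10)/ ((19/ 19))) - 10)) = -42980160/ 7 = -6140022.86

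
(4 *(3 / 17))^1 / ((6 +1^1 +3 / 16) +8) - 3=-4067 / 1377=-2.95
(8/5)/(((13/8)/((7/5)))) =448/325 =1.38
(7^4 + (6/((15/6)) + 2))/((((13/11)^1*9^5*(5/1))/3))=44099/2132325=0.02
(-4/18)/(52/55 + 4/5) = -55/432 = -0.13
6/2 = 3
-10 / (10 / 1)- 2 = -3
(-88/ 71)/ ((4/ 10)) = -220/ 71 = -3.10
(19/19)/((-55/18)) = -18/55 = -0.33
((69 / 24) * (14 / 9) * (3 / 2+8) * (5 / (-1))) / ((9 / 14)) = -107065 / 324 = -330.45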